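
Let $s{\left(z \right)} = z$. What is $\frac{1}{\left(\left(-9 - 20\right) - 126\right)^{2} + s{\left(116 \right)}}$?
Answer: $\frac{1}{24141} \approx 4.1423 \cdot 10^{-5}$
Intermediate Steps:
$\frac{1}{\left(\left(-9 - 20\right) - 126\right)^{2} + s{\left(116 \right)}} = \frac{1}{\left(\left(-9 - 20\right) - 126\right)^{2} + 116} = \frac{1}{\left(-29 - 126\right)^{2} + 116} = \frac{1}{\left(-155\right)^{2} + 116} = \frac{1}{24025 + 116} = \frac{1}{24141}$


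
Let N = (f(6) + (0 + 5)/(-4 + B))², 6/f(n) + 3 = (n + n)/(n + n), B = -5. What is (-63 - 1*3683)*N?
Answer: -3835904/81 ≈ -47357.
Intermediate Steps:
f(n) = -3 (f(n) = 6/(-3 + (n + n)/(n + n)) = 6/(-3 + (2*n)/((2*n))) = 6/(-3 + (2*n)*(1/(2*n))) = 6/(-3 + 1) = 6/(-2) = 6*(-½) = -3)
N = 1024/81 (N = (-3 + (0 + 5)/(-4 - 5))² = (-3 + 5/(-9))² = (-3 + 5*(-⅑))² = (-3 - 5/9)² = (-32/9)² = 1024/81 ≈ 12.642)
(-63 - 1*3683)*N = (-63 - 1*3683)*(1024/81) = (-63 - 3683)*(1024/81) = -3746*1024/81 = -3835904/81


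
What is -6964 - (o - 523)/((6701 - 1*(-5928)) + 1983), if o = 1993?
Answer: -50879719/7306 ≈ -6964.1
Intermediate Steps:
-6964 - (o - 523)/((6701 - 1*(-5928)) + 1983) = -6964 - (1993 - 523)/((6701 - 1*(-5928)) + 1983) = -6964 - 1470/((6701 + 5928) + 1983) = -6964 - 1470/(12629 + 1983) = -6964 - 1470/14612 = -6964 - 1*735/7306 = -6964 - 735/7306 = -50879719/7306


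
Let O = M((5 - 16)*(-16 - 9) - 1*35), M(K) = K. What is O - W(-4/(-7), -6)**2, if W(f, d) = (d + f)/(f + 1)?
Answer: 27596/121 ≈ 228.07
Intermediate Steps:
W(f, d) = (d + f)/(1 + f)
O = 240 (O = (5 - 16)*(-16 - 9) - 1*35 = -11*(-25) - 35 = 275 - 35 = 240)
O - W(-4/(-7), -6)**2 = 240 - ((-6 - 4/(-7))/(1 - 4/(-7)))**2 = 240 - ((-6 - 4*(-1/7))/(1 - 4*(-1/7)))**2 = 240 - ((-6 + 4/7)/(1 + 4/7))**2 = 240 - (-38/7/(11/7))**2 = 240 - ((7/11)*(-38/7))**2 = 240 - (-38/11)**2 = 240 - 1*1444/121 = 240 - 1444/121 = 27596/121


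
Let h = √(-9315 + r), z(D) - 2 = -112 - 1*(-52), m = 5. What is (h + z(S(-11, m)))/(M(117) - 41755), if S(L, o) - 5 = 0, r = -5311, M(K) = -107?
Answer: 29/20931 - I*√14626/41862 ≈ 0.0013855 - 0.002889*I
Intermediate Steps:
S(L, o) = 5 (S(L, o) = 5 + 0 = 5)
z(D) = -58 (z(D) = 2 + (-112 - 1*(-52)) = 2 + (-112 + 52) = 2 - 60 = -58)
h = I*√14626 (h = √(-9315 - 5311) = √(-14626) = I*√14626 ≈ 120.94*I)
(h + z(S(-11, m)))/(M(117) - 41755) = (I*√14626 - 58)/(-107 - 41755) = (-58 + I*√14626)/(-41862) = (-58 + I*√14626)*(-1/41862) = 29/20931 - I*√14626/41862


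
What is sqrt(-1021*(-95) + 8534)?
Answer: sqrt(105529) ≈ 324.85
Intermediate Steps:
sqrt(-1021*(-95) + 8534) = sqrt(96995 + 8534) = sqrt(105529)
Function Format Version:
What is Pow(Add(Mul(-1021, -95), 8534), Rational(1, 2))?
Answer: Pow(105529, Rational(1, 2)) ≈ 324.85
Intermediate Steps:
Pow(Add(Mul(-1021, -95), 8534), Rational(1, 2)) = Pow(Add(96995, 8534), Rational(1, 2)) = Pow(105529, Rational(1, 2))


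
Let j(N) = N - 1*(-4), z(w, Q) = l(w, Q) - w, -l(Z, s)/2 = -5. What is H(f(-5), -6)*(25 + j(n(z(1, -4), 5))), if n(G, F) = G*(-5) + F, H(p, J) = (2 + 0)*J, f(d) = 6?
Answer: 132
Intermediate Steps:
l(Z, s) = 10 (l(Z, s) = -2*(-5) = 10)
H(p, J) = 2*J
z(w, Q) = 10 - w
n(G, F) = F - 5*G (n(G, F) = -5*G + F = F - 5*G)
j(N) = 4 + N (j(N) = N + 4 = 4 + N)
H(f(-5), -6)*(25 + j(n(z(1, -4), 5))) = (2*(-6))*(25 + (4 + (5 - 5*(10 - 1*1)))) = -12*(25 + (4 + (5 - 5*(10 - 1)))) = -12*(25 + (4 + (5 - 5*9))) = -12*(25 + (4 + (5 - 45))) = -12*(25 + (4 - 40)) = -12*(25 - 36) = -12*(-11) = 132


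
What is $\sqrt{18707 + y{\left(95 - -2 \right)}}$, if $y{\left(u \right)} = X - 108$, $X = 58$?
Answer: $3 \sqrt{2073} \approx 136.59$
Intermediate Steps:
$y{\left(u \right)} = -50$ ($y{\left(u \right)} = 58 - 108 = -50$)
$\sqrt{18707 + y{\left(95 - -2 \right)}} = \sqrt{18707 - 50} = \sqrt{18657} = 3 \sqrt{2073}$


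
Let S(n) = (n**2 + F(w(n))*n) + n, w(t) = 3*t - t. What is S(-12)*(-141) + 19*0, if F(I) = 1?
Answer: -16920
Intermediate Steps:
w(t) = 2*t
S(n) = n**2 + 2*n (S(n) = (n**2 + 1*n) + n = (n**2 + n) + n = (n + n**2) + n = n**2 + 2*n)
S(-12)*(-141) + 19*0 = -12*(2 - 12)*(-141) + 19*0 = -12*(-10)*(-141) + 0 = 120*(-141) + 0 = -16920 + 0 = -16920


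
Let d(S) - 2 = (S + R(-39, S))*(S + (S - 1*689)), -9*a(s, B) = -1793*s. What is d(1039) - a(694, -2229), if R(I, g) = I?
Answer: 11256676/9 ≈ 1.2507e+6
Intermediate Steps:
a(s, B) = 1793*s/9 (a(s, B) = -(-1793)*s/9 = 1793*s/9)
d(S) = 2 + (-689 + 2*S)*(-39 + S) (d(S) = 2 + (S - 39)*(S + (S - 1*689)) = 2 + (-39 + S)*(S + (S - 689)) = 2 + (-39 + S)*(S + (-689 + S)) = 2 + (-39 + S)*(-689 + 2*S) = 2 + (-689 + 2*S)*(-39 + S))
d(1039) - a(694, -2229) = (26873 - 767*1039 + 2*1039²) - 1793*694/9 = (26873 - 796913 + 2*1079521) - 1*1244342/9 = (26873 - 796913 + 2159042) - 1244342/9 = 1389002 - 1244342/9 = 11256676/9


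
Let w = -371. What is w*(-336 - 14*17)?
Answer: 212954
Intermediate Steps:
w*(-336 - 14*17) = -371*(-336 - 14*17) = -371*(-336 - 238) = -371*(-574) = 212954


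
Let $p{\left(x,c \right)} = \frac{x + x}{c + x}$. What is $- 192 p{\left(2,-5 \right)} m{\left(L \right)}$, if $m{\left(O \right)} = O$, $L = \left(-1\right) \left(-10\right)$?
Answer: $2560$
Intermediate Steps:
$L = 10$
$p{\left(x,c \right)} = \frac{2 x}{c + x}$
$- 192 p{\left(2,-5 \right)} m{\left(L \right)} = - 192 \cdot 2 \cdot 2 \frac{1}{-5 + 2} \cdot 10 = - 192 \cdot 2 \cdot 2 \frac{1}{-3} \cdot 10 = - 192 \cdot 2 \cdot 2 \left(- \frac{1}{3}\right) 10 = \left(-192\right) \left(- \frac{4}{3}\right) 10 = 256 \cdot 10 = 2560$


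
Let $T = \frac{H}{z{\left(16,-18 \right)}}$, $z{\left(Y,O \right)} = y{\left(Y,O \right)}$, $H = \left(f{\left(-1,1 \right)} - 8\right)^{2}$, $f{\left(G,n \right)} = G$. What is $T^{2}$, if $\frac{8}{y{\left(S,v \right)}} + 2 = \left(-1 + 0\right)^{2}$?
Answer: $\frac{6561}{64} \approx 102.52$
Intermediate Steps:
$y{\left(S,v \right)} = -8$ ($y{\left(S,v \right)} = \frac{8}{-2 + \left(-1 + 0\right)^{2}} = \frac{8}{-2 + \left(-1\right)^{2}} = \frac{8}{-2 + 1} = \frac{8}{-1} = 8 \left(-1\right) = -8$)
$H = 81$ ($H = \left(-1 - 8\right)^{2} = \left(-9\right)^{2} = 81$)
$z{\left(Y,O \right)} = -8$
$T = - \frac{81}{8}$ ($T = \frac{81}{-8} = 81 \left(- \frac{1}{8}\right) = - \frac{81}{8} \approx -10.125$)
$T^{2} = \left(- \frac{81}{8}\right)^{2} = \frac{6561}{64}$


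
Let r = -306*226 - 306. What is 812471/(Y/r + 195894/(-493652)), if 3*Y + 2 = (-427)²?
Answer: -949761663337449/1486677901 ≈ -6.3885e+5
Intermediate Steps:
Y = 182327/3 (Y = -⅔ + (⅓)*(-427)² = -⅔ + (⅓)*182329 = -⅔ + 182329/3 = 182327/3 ≈ 60776.)
r = -69462 (r = -69156 - 306 = -69462)
812471/(Y/r + 195894/(-493652)) = 812471/((182327/3)/(-69462) + 195894/(-493652)) = 812471/((182327/3)*(-1/69462) + 195894*(-1/493652)) = 812471/(-182327/208386 - 97947/246826) = 812471/(-16353456911/12858770709) = 812471*(-12858770709/16353456911) = -949761663337449/1486677901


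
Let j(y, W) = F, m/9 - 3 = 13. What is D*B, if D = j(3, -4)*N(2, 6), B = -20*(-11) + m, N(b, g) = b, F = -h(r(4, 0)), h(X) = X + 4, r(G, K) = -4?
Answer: 0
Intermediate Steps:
m = 144 (m = 27 + 9*13 = 27 + 117 = 144)
h(X) = 4 + X
F = 0 (F = -(4 - 4) = -1*0 = 0)
j(y, W) = 0
B = 364 (B = -20*(-11) + 144 = 220 + 144 = 364)
D = 0 (D = 0*2 = 0)
D*B = 0*364 = 0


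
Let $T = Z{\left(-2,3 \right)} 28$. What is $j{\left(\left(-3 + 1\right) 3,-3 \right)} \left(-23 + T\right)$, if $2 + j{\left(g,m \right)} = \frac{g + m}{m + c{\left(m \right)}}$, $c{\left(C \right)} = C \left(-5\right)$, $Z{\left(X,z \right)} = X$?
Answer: $\frac{869}{4} \approx 217.25$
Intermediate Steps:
$c{\left(C \right)} = - 5 C$
$T = -56$ ($T = \left(-2\right) 28 = -56$)
$j{\left(g,m \right)} = -2 - \frac{g + m}{4 m}$ ($j{\left(g,m \right)} = -2 + \frac{g + m}{m - 5 m} = -2 + \frac{g + m}{\left(-4\right) m} = -2 + \left(g + m\right) \left(- \frac{1}{4 m}\right) = -2 - \frac{g + m}{4 m}$)
$j{\left(\left(-3 + 1\right) 3,-3 \right)} \left(-23 + T\right) = \frac{- \left(-3 + 1\right) 3 - -27}{4 \left(-3\right)} \left(-23 - 56\right) = \frac{1}{4} \left(- \frac{1}{3}\right) \left(- \left(-2\right) 3 + 27\right) \left(-79\right) = \frac{1}{4} \left(- \frac{1}{3}\right) \left(\left(-1\right) \left(-6\right) + 27\right) \left(-79\right) = \frac{1}{4} \left(- \frac{1}{3}\right) \left(6 + 27\right) \left(-79\right) = \frac{1}{4} \left(- \frac{1}{3}\right) 33 \left(-79\right) = \left(- \frac{11}{4}\right) \left(-79\right) = \frac{869}{4}$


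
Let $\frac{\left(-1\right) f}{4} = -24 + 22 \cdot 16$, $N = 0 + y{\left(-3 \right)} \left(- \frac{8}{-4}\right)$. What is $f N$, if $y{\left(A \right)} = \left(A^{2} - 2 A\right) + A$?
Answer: $-31488$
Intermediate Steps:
$y{\left(A \right)} = A^{2} - A$
$N = 24$ ($N = 0 + - 3 \left(-1 - 3\right) \left(- \frac{8}{-4}\right) = 0 + \left(-3\right) \left(-4\right) \left(\left(-8\right) \left(- \frac{1}{4}\right)\right) = 0 + 12 \cdot 2 = 0 + 24 = 24$)
$f = -1312$ ($f = - 4 \left(-24 + 22 \cdot 16\right) = - 4 \left(-24 + 352\right) = \left(-4\right) 328 = -1312$)
$f N = \left(-1312\right) 24 = -31488$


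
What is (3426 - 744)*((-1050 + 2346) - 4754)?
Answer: -9274356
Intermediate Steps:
(3426 - 744)*((-1050 + 2346) - 4754) = 2682*(1296 - 4754) = 2682*(-3458) = -9274356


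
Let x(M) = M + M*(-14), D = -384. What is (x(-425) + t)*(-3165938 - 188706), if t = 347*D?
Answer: 428465195612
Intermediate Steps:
x(M) = -13*M (x(M) = M - 14*M = -13*M)
t = -133248 (t = 347*(-384) = -133248)
(x(-425) + t)*(-3165938 - 188706) = (-13*(-425) - 133248)*(-3165938 - 188706) = (5525 - 133248)*(-3354644) = -127723*(-3354644) = 428465195612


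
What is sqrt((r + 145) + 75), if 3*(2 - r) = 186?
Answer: 4*sqrt(10) ≈ 12.649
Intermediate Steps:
r = -60 (r = 2 - 1/3*186 = 2 - 62 = -60)
sqrt((r + 145) + 75) = sqrt((-60 + 145) + 75) = sqrt(85 + 75) = sqrt(160) = 4*sqrt(10)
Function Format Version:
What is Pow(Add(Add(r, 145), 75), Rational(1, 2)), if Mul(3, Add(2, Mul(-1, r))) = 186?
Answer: Mul(4, Pow(10, Rational(1, 2))) ≈ 12.649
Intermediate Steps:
r = -60 (r = Add(2, Mul(Rational(-1, 3), 186)) = Add(2, -62) = -60)
Pow(Add(Add(r, 145), 75), Rational(1, 2)) = Pow(Add(Add(-60, 145), 75), Rational(1, 2)) = Pow(Add(85, 75), Rational(1, 2)) = Pow(160, Rational(1, 2)) = Mul(4, Pow(10, Rational(1, 2)))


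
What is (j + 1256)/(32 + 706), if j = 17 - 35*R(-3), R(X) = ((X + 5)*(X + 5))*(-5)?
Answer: 1973/738 ≈ 2.6734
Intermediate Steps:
R(X) = -5*(5 + X)**2 (R(X) = ((5 + X)*(5 + X))*(-5) = (5 + X)**2*(-5) = -5*(5 + X)**2)
j = 717 (j = 17 - (-175)*(5 - 3)**2 = 17 - (-175)*2**2 = 17 - (-175)*4 = 17 - 35*(-20) = 17 + 700 = 717)
(j + 1256)/(32 + 706) = (717 + 1256)/(32 + 706) = 1973/738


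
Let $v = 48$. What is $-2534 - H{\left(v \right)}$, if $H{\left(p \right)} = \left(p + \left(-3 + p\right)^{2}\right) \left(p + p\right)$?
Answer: $-201542$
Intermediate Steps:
$H{\left(p \right)} = 2 p \left(p + \left(-3 + p\right)^{2}\right)$ ($H{\left(p \right)} = \left(p + \left(-3 + p\right)^{2}\right) 2 p = 2 p \left(p + \left(-3 + p\right)^{2}\right)$)
$-2534 - H{\left(v \right)} = -2534 - 2 \cdot 48 \left(48 + \left(-3 + 48\right)^{2}\right) = -2534 - 2 \cdot 48 \left(48 + 45^{2}\right) = -2534 - 2 \cdot 48 \left(48 + 2025\right) = -2534 - 2 \cdot 48 \cdot 2073 = -2534 - 199008 = -201542$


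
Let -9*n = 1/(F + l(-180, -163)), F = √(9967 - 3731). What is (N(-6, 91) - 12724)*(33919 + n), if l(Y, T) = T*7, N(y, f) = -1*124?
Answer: -5081677524585728/11660805 - 25696*√1559/11660805 ≈ -4.3579e+8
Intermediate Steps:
F = 2*√1559 (F = √6236 = 2*√1559 ≈ 78.968)
N(y, f) = -124
l(Y, T) = 7*T
n = -1/(9*(-1141 + 2*√1559)) (n = -1/(9*(2*√1559 + 7*(-163))) = -1/(9*(2*√1559 - 1141)) = -1/(9*(-1141 + 2*√1559)) ≈ 0.00010462)
(N(-6, 91) - 12724)*(33919 + n) = (-124 - 12724)*(33919 + (1141/11660805 + 2*√1559/11660805)) = -12848*(395522845936/11660805 + 2*√1559/11660805) = -5081677524585728/11660805 - 25696*√1559/11660805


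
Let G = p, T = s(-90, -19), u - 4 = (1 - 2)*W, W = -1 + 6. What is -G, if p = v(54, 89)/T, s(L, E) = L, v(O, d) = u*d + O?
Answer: -7/18 ≈ -0.38889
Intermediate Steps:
W = 5
u = -1 (u = 4 + (1 - 2)*5 = 4 - 1*5 = 4 - 5 = -1)
v(O, d) = O - d (v(O, d) = -d + O = O - d)
T = -90
p = 7/18 (p = (54 - 1*89)/(-90) = (54 - 89)*(-1/90) = -35*(-1/90) = 7/18 ≈ 0.38889)
G = 7/18 ≈ 0.38889
-G = -1*7/18 = -7/18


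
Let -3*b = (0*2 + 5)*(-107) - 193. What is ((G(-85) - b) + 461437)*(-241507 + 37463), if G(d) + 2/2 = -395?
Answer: -282069405380/3 ≈ -9.4023e+10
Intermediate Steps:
G(d) = -396 (G(d) = -1 - 395 = -396)
b = 728/3 (b = -((0*2 + 5)*(-107) - 193)/3 = -((0 + 5)*(-107) - 193)/3 = -(5*(-107) - 193)/3 = -(-535 - 193)/3 = -⅓*(-728) = 728/3 ≈ 242.67)
((G(-85) - b) + 461437)*(-241507 + 37463) = ((-396 - 1*728/3) + 461437)*(-241507 + 37463) = ((-396 - 728/3) + 461437)*(-204044) = (-1916/3 + 461437)*(-204044) = (1382395/3)*(-204044) = -282069405380/3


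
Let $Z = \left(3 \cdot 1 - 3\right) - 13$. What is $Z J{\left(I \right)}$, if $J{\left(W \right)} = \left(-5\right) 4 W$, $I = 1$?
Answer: $260$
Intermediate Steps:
$J{\left(W \right)} = - 20 W$
$Z = -13$ ($Z = \left(3 - 3\right) - 13 = 0 - 13 = -13$)
$Z J{\left(I \right)} = - 13 \left(\left(-20\right) 1\right) = \left(-13\right) \left(-20\right) = 260$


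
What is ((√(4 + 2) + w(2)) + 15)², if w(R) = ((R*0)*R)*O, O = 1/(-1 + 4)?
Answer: (15 + √6)² ≈ 304.48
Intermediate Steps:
O = ⅓ (O = 1/3 = ⅓ ≈ 0.33333)
w(R) = 0 (w(R) = ((R*0)*R)*(⅓) = (0*R)*(⅓) = 0*(⅓) = 0)
((√(4 + 2) + w(2)) + 15)² = ((√(4 + 2) + 0) + 15)² = ((√6 + 0) + 15)² = (√6 + 15)² = (15 + √6)²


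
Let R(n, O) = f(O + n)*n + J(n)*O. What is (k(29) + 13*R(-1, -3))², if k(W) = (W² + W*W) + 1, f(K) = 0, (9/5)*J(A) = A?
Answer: 26152996/9 ≈ 2.9059e+6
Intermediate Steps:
J(A) = 5*A/9
k(W) = 1 + 2*W² (k(W) = (W² + W²) + 1 = 2*W² + 1 = 1 + 2*W²)
R(n, O) = 5*O*n/9 (R(n, O) = 0*n + (5*n/9)*O = 0 + 5*O*n/9 = 5*O*n/9)
(k(29) + 13*R(-1, -3))² = ((1 + 2*29²) + 13*((5/9)*(-3)*(-1)))² = ((1 + 2*841) + 13*(5/3))² = ((1 + 1682) + 65/3)² = (1683 + 65/3)² = (5114/3)² = 26152996/9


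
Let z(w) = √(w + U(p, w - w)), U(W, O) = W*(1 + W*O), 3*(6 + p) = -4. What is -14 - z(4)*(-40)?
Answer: -14 + 40*I*√30/3 ≈ -14.0 + 73.03*I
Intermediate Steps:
p = -22/3 (p = -6 + (⅓)*(-4) = -6 - 4/3 = -22/3 ≈ -7.3333)
U(W, O) = W*(1 + O*W)
z(w) = √(-22/3 + w) (z(w) = √(w - 22*(1 + (w - w)*(-22/3))/3) = √(w - 22*(1 + 0*(-22/3))/3) = √(w - 22*(1 + 0)/3) = √(w - 22/3*1) = √(w - 22/3) = √(-22/3 + w))
-14 - z(4)*(-40) = -14 - √(-66 + 9*4)/3*(-40) = -14 - √(-66 + 36)/3*(-40) = -14 - √(-30)/3*(-40) = -14 - I*√30/3*(-40) = -14 + 40*I*√30/3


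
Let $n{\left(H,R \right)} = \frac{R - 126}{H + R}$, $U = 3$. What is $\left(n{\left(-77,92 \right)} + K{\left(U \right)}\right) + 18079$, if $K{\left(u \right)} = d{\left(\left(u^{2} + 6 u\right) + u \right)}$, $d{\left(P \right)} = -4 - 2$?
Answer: $\frac{271061}{15} \approx 18071.0$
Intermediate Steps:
$d{\left(P \right)} = -6$
$K{\left(u \right)} = -6$
$n{\left(H,R \right)} = \frac{-126 + R}{H + R}$
$\left(n{\left(-77,92 \right)} + K{\left(U \right)}\right) + 18079 = \left(\frac{-126 + 92}{-77 + 92} - 6\right) + 18079 = \left(\frac{1}{15} \left(-34\right) - 6\right) + 18079 = \left(- \frac{34}{15} - 6\right) + 18079 = - \frac{124}{15} + 18079 = \frac{271061}{15}$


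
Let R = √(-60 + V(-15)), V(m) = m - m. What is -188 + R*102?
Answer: -188 + 204*I*√15 ≈ -188.0 + 790.09*I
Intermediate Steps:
V(m) = 0
R = 2*I*√15 (R = √(-60 + 0) = √(-60) = 2*I*√15 ≈ 7.746*I)
-188 + R*102 = -188 + (2*I*√15)*102 = -188 + 204*I*√15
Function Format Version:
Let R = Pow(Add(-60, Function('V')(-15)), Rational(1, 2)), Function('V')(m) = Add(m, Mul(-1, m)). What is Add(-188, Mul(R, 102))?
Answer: Add(-188, Mul(204, I, Pow(15, Rational(1, 2)))) ≈ Add(-188.00, Mul(790.09, I))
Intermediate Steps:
Function('V')(m) = 0
R = Mul(2, I, Pow(15, Rational(1, 2))) (R = Pow(Add(-60, 0), Rational(1, 2)) = Pow(-60, Rational(1, 2)) = Mul(2, I, Pow(15, Rational(1, 2))) ≈ Mul(7.7460, I))
Add(-188, Mul(R, 102)) = Add(-188, Mul(Mul(2, I, Pow(15, Rational(1, 2))), 102)) = Add(-188, Mul(204, I, Pow(15, Rational(1, 2))))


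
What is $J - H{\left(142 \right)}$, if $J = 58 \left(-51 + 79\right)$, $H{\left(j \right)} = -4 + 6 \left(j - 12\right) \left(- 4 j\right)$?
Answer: $444668$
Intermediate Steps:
$H{\left(j \right)} = -4 - 4 j \left(-72 + 6 j\right)$ ($H{\left(j \right)} = -4 + 6 \left(-12 + j\right) \left(- 4 j\right) = -4 + \left(-72 + 6 j\right) \left(- 4 j\right) = -4 - 4 j \left(-72 + 6 j\right)$)
$J = 1624$ ($J = 58 \cdot 28 = 1624$)
$J - H{\left(142 \right)} = 1624 - \left(-4 - 24 \cdot 142^{2} + 288 \cdot 142\right) = 1624 - \left(-4 - 483936 + 40896\right) = 1624 - -443044 = 1624 + 443044 = 444668$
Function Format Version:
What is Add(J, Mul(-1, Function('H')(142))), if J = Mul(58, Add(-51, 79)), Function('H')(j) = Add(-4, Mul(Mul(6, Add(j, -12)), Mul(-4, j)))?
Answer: 444668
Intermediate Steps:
Function('H')(j) = Add(-4, Mul(-4, j, Add(-72, Mul(6, j)))) (Function('H')(j) = Add(-4, Mul(Mul(6, Add(-12, j)), Mul(-4, j))) = Add(-4, Mul(Add(-72, Mul(6, j)), Mul(-4, j))) = Add(-4, Mul(-4, j, Add(-72, Mul(6, j)))))
J = 1624 (J = Mul(58, 28) = 1624)
Add(J, Mul(-1, Function('H')(142))) = Add(1624, Mul(-1, Add(-4, Mul(-24, Pow(142, 2)), Mul(288, 142)))) = Add(1624, Mul(-1, Add(-4, Mul(-24, 20164), 40896))) = Add(1624, Mul(-1, Add(-4, -483936, 40896))) = Add(1624, Mul(-1, -443044)) = Add(1624, 443044) = 444668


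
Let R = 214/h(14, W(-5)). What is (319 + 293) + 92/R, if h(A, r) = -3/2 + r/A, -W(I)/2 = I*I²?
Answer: 463655/749 ≈ 619.03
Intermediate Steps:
W(I) = -2*I³ (W(I) = -2*I*I² = -2*I³)
h(A, r) = -3/2 + r/A (h(A, r) = -3*½ + r/A = -3/2 + r/A)
R = 2996/229 (R = 214/(-3/2 - 2*(-5)³/14) = 214/(-3/2 - 2*(-125)*(1/14)) = 214/(-3/2 + 250*(1/14)) = 214/(-3/2 + 125/7) = 214/(229/14) = 214*(14/229) = 2996/229 ≈ 13.083)
(319 + 293) + 92/R = (319 + 293) + 92/(2996/229) = 612 + 92*(229/2996) = 612 + 5267/749 = 463655/749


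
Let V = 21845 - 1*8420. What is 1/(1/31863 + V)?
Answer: 31863/427760776 ≈ 7.4488e-5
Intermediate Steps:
V = 13425 (V = 21845 - 8420 = 13425)
1/(1/31863 + V) = 1/(1/31863 + 13425) = 1/(427760776/31863) = 31863/427760776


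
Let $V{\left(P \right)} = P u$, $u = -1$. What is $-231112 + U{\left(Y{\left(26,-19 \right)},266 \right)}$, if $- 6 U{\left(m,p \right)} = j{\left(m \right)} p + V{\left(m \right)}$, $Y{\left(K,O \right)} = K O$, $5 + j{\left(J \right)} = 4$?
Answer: $-231150$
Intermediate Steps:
$V{\left(P \right)} = - P$ ($V{\left(P \right)} = P \left(-1\right) = - P$)
$j{\left(J \right)} = -1$ ($j{\left(J \right)} = -5 + 4 = -1$)
$U{\left(m,p \right)} = \frac{m}{6} + \frac{p}{6}$ ($U{\left(m,p \right)} = - \frac{- p - m}{6} = - \frac{- m - p}{6} = \frac{m}{6} + \frac{p}{6}$)
$-231112 + U{\left(Y{\left(26,-19 \right)},266 \right)} = -231112 + \left(\frac{26 \left(-19\right)}{6} + \frac{1}{6} \cdot 266\right) = -231112 + \left(\frac{1}{6} \left(-494\right) + \frac{133}{3}\right) = -231112 + \left(- \frac{247}{3} + \frac{133}{3}\right) = -231112 - 38 = -231150$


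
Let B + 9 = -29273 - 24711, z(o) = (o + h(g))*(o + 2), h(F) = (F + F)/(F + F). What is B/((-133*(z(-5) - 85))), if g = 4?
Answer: -53993/9709 ≈ -5.5611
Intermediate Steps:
h(F) = 1 (h(F) = (2*F)/((2*F)) = (2*F)*(1/(2*F)) = 1)
z(o) = (1 + o)*(2 + o) (z(o) = (o + 1)*(o + 2) = (1 + o)*(2 + o))
B = -53993 (B = -9 + (-29273 - 24711) = -9 - 53984 = -53993)
B/((-133*(z(-5) - 85))) = -53993*(-1/(133*((2 + (-5)² + 3*(-5)) - 85))) = -53993*(-1/(133*((2 + 25 - 15) - 85))) = -53993*(-1/(133*(12 - 85))) = -53993/((-133*(-73))) = -53993/9709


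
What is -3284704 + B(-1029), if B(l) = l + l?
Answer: -3286762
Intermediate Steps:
B(l) = 2*l
-3284704 + B(-1029) = -3284704 + 2*(-1029) = -3284704 - 2058 = -3286762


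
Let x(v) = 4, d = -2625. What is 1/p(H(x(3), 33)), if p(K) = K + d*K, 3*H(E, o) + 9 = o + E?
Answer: -3/73472 ≈ -4.0832e-5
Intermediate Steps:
H(E, o) = -3 + E/3 + o/3 (H(E, o) = -3 + (o + E)/3 = -3 + (E + o)/3 = -3 + (E/3 + o/3) = -3 + E/3 + o/3)
p(K) = -2624*K (p(K) = K - 2625*K = -2624*K)
1/p(H(x(3), 33)) = 1/(-2624*(-3 + (1/3)*4 + (1/3)*33)) = 1/(-2624*(-3 + 4/3 + 11)) = 1/(-2624*28/3) = 1/(-73472/3) = -3/73472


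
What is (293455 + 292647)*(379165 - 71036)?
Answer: 180595023158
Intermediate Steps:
(293455 + 292647)*(379165 - 71036) = 586102*308129 = 180595023158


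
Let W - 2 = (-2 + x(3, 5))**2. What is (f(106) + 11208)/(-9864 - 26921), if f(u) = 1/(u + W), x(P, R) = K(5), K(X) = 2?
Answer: -242093/794556 ≈ -0.30469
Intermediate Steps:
x(P, R) = 2
W = 2 (W = 2 + (-2 + 2)**2 = 2 + 0**2 = 2 + 0 = 2)
f(u) = 1/(2 + u) (f(u) = 1/(u + 2) = 1/(2 + u))
(f(106) + 11208)/(-9864 - 26921) = (1/(2 + 106) + 11208)/(-9864 - 26921) = (1/108 + 11208)/(-36785) = (1/108 + 11208)*(-1/36785) = (1210465/108)*(-1/36785) = -242093/794556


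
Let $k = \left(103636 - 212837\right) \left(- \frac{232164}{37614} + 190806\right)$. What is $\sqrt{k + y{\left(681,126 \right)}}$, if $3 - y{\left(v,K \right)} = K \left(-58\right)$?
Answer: $\frac{i \sqrt{818843641401345009}}{6269} \approx 1.4435 \cdot 10^{5} i$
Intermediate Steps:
$y{\left(v,K \right)} = 3 + 58 K$ ($y{\left(v,K \right)} = 3 - K \left(-58\right) = 3 - - 58 K = 3 + 58 K$)
$k = - \frac{130617950028120}{6269}$ ($k = - 109201 \left(\left(-232164\right) \frac{1}{37614} + 190806\right) = - 109201 \left(- \frac{38694}{6269} + 190806\right) = \left(-109201\right) \frac{1196124120}{6269} = - \frac{130617950028120}{6269} \approx -2.0836 \cdot 10^{10}$)
$\sqrt{k + y{\left(681,126 \right)}} = \sqrt{- \frac{130617950028120}{6269} + \left(3 + 58 \cdot 126\right)} = \sqrt{- \frac{130617950028120}{6269} + \left(3 + 7308\right)} = \sqrt{- \frac{130617950028120}{6269} + 7311} = \sqrt{- \frac{130617904195461}{6269}} = \frac{i \sqrt{818843641401345009}}{6269}$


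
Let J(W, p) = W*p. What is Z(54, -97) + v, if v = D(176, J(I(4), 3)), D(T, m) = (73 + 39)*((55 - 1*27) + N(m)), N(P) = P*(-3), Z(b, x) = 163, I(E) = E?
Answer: -733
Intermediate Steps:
N(P) = -3*P
D(T, m) = 3136 - 336*m (D(T, m) = (73 + 39)*((55 - 1*27) - 3*m) = 112*((55 - 27) - 3*m) = 112*(28 - 3*m) = 3136 - 336*m)
v = -896 (v = 3136 - 1344*3 = 3136 - 336*12 = 3136 - 4032 = -896)
Z(54, -97) + v = 163 - 896 = -733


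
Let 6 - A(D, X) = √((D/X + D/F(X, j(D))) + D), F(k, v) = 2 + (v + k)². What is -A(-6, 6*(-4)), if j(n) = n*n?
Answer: -6 + I*√123443/146 ≈ -6.0 + 2.4065*I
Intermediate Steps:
j(n) = n²
F(k, v) = 2 + (k + v)²
A(D, X) = 6 - √(D + D/X + D/(2 + (X + D²)²)) (A(D, X) = 6 - √((D/X + D/(2 + (X + D²)²)) + D) = 6 - √(D + D/X + D/(2 + (X + D²)²)))
-A(-6, 6*(-4)) = -(6 - √(-6 - 6/(6*(-4)) - 6/(2 + (6*(-4) + (-6)²)²))) = -(6 - √(-6 - 6/(-24) - 6/(2 + (-24 + 36)²))) = -(6 - √(-6 - 6*(-1/24) - 6/(2 + 12²))) = -(6 - √(-6 + ¼ - 6/(2 + 144))) = -(6 - √(-6 + ¼ - 6/146)) = -(6 - √(-6 + ¼ - 6*1/146)) = -(6 - √(-6 + ¼ - 3/73)) = -(6 - √(-1691/292)) = -(6 - I*√123443/146) = -6 + I*√123443/146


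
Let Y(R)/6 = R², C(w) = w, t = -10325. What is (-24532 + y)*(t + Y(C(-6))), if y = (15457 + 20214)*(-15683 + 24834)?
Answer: -3299585576001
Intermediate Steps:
y = 326425321 (y = 35671*9151 = 326425321)
Y(R) = 6*R²
(-24532 + y)*(t + Y(C(-6))) = (-24532 + 326425321)*(-10325 + 6*(-6)²) = 326400789*(-10325 + 6*36) = 326400789*(-10325 + 216) = 326400789*(-10109) = -3299585576001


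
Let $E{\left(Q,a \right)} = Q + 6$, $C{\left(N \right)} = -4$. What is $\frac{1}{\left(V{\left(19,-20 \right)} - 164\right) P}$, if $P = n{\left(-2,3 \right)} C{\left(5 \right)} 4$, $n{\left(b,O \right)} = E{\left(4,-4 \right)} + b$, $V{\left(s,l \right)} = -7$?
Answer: $\frac{1}{21888} \approx 4.5687 \cdot 10^{-5}$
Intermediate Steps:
$E{\left(Q,a \right)} = 6 + Q$
$n{\left(b,O \right)} = 10 + b$ ($n{\left(b,O \right)} = \left(6 + 4\right) + b = 10 + b$)
$P = -128$ ($P = \left(10 - 2\right) \left(-4\right) 4 = 8 \left(-4\right) 4 = \left(-32\right) 4 = -128$)
$\frac{1}{\left(V{\left(19,-20 \right)} - 164\right) P} = \frac{1}{\left(-7 - 164\right) \left(-128\right)} = \frac{1}{-171} \left(- \frac{1}{128}\right) = \left(- \frac{1}{171}\right) \left(- \frac{1}{128}\right) = \frac{1}{21888}$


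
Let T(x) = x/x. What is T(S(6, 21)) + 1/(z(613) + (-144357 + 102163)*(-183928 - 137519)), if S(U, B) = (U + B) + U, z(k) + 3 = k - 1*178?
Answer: 13563135151/13563135150 ≈ 1.0000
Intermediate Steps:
z(k) = -181 + k (z(k) = -3 + (k - 1*178) = -3 + (k - 178) = -3 + (-178 + k) = -181 + k)
S(U, B) = B + 2*U (S(U, B) = (B + U) + U = B + 2*U)
T(x) = 1
T(S(6, 21)) + 1/(z(613) + (-144357 + 102163)*(-183928 - 137519)) = 1 + 1/((-181 + 613) + (-144357 + 102163)*(-183928 - 137519)) = 1 + 1/(432 - 42194*(-321447)) = 1 + 1/(432 + 13563134718) = 1 + 1/13563135150 = 13563135151/13563135150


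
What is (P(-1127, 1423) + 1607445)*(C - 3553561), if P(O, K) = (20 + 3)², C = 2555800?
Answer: -1604373746214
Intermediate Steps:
P(O, K) = 529 (P(O, K) = 23² = 529)
(P(-1127, 1423) + 1607445)*(C - 3553561) = (529 + 1607445)*(2555800 - 3553561) = 1607974*(-997761) = -1604373746214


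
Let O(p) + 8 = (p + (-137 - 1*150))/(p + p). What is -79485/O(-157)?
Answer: 12479145/1034 ≈ 12069.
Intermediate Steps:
O(p) = -8 + (-287 + p)/(2*p) (O(p) = -8 + (p + (-137 - 1*150))/(p + p) = -8 + (p + (-137 - 150))/((2*p)) = -8 + (p - 287)*(1/(2*p)) = -8 + (-287 + p)*(1/(2*p)) = -8 + (-287 + p)/(2*p))
-79485/O(-157) = -79485*(-314/(-287 - 15*(-157))) = -79485*(-314/(-287 + 2355)) = -79485/((½)*(-1/157)*2068) = -79485/(-1034/157) = -79485*(-157/1034) = 12479145/1034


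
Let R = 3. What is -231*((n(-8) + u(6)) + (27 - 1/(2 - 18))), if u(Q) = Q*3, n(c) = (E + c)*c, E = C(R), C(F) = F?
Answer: -314391/16 ≈ -19649.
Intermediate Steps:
E = 3
n(c) = c*(3 + c) (n(c) = (3 + c)*c = c*(3 + c))
u(Q) = 3*Q
-231*((n(-8) + u(6)) + (27 - 1/(2 - 18))) = -231*((-8*(3 - 8) + 3*6) + (27 - 1/(2 - 18))) = -231*((-8*(-5) + 18) + (27 - 1/(-16))) = -231*((40 + 18) + (27 - 1*(-1/16))) = -231*(58 + (27 + 1/16)) = -231*(58 + 433/16) = -231*1361/16 = -314391/16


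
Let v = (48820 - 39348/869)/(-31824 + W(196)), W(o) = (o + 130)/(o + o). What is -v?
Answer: 8307505472/5420249329 ≈ 1.5327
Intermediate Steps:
W(o) = (130 + o)/(2*o) (W(o) = (130 + o)/((2*o)) = (130 + o)*(1/(2*o)) = (130 + o)/(2*o))
v = -8307505472/5420249329 (v = (48820 - 39348/869)/(-31824 + (½)*(130 + 196)/196) = (48820 - 39348*1/869)/(-31824 + (½)*(1/196)*326) = (48820 - 39348/869)/(-31824 + 163/196) = 42385232/(869*(-6237341/196)) = (42385232/869)*(-196/6237341) = -8307505472/5420249329 ≈ -1.5327)
-v = -1*(-8307505472/5420249329) = 8307505472/5420249329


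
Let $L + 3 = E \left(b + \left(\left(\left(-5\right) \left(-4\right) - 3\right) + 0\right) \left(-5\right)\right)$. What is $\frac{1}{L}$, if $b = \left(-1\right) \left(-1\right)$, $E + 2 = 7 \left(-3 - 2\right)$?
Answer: $\frac{1}{3105} \approx 0.00032206$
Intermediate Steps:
$E = -37$ ($E = -2 + 7 \left(-3 - 2\right) = -2 + 7 \left(-5\right) = -2 - 35 = -37$)
$b = 1$
$L = 3105$ ($L = -3 - 37 \left(1 + \left(\left(\left(-5\right) \left(-4\right) - 3\right) + 0\right) \left(-5\right)\right) = -3 - 37 \left(1 + \left(\left(20 - 3\right) + 0\right) \left(-5\right)\right) = -3 - 37 \left(1 + \left(17 + 0\right) \left(-5\right)\right) = -3 - 37 \left(1 + 17 \left(-5\right)\right) = -3 - 37 \left(1 - 85\right) = -3 - -3108 = -3 + 3108 = 3105$)
$\frac{1}{L} = \frac{1}{3105}$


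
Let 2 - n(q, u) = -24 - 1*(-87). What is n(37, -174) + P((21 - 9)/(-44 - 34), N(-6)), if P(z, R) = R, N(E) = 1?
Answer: -60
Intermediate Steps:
n(q, u) = -61 (n(q, u) = 2 - (-24 - 1*(-87)) = 2 - (-24 + 87) = 2 - 1*63 = 2 - 63 = -61)
n(37, -174) + P((21 - 9)/(-44 - 34), N(-6)) = -61 + 1 = -60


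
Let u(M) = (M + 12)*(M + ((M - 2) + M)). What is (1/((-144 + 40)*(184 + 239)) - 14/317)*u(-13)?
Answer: -25264405/13945464 ≈ -1.8117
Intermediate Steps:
u(M) = (-2 + 3*M)*(12 + M) (u(M) = (12 + M)*(M + ((-2 + M) + M)) = (12 + M)*(M + (-2 + 2*M)) = (12 + M)*(-2 + 3*M) = (-2 + 3*M)*(12 + M))
(1/((-144 + 40)*(184 + 239)) - 14/317)*u(-13) = (1/((-144 + 40)*(184 + 239)) - 14/317)*(-24 + 3*(-13)² + 34*(-13)) = (1/(-104*423) - 14*1/317)*(-24 + 3*169 - 442) = (1/(-43992) - 14/317)*(-24 + 507 - 442) = (-1/43992 - 14/317)*41 = -616205/13945464*41 = -25264405/13945464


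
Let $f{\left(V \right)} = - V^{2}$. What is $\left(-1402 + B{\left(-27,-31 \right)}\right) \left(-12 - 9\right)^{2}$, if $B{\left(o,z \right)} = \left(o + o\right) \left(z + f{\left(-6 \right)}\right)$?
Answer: $977256$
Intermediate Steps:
$B{\left(o,z \right)} = 2 o \left(-36 + z\right)$ ($B{\left(o,z \right)} = \left(o + o\right) \left(z - \left(-6\right)^{2}\right) = 2 o \left(z - 36\right) = 2 o \left(-36 + z\right)$)
$\left(-1402 + B{\left(-27,-31 \right)}\right) \left(-12 - 9\right)^{2} = \left(-1402 + 2 \left(-27\right) \left(-36 - 31\right)\right) \left(-12 - 9\right)^{2} = \left(-1402 + 2 \left(-27\right) \left(-67\right)\right) \left(-21\right)^{2} = \left(-1402 + 3618\right) 441 = 2216 \cdot 441 = 977256$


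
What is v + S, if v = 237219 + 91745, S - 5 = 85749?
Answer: 414718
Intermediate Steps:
S = 85754 (S = 5 + 85749 = 85754)
v = 328964
v + S = 328964 + 85754 = 414718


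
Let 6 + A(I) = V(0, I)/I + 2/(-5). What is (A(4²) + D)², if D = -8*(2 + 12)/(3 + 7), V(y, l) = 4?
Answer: 120409/400 ≈ 301.02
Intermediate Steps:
D = -56/5 (D = -112/10 = -8*7/5 = -56/5 ≈ -11.200)
A(I) = -32/5 + 4/I (A(I) = -6 + (4/I + 2/(-5)) = -6 + (4/I + 2*(-⅕)) = -6 + (4/I - ⅖) = -6 + (-⅖ + 4/I) = -32/5 + 4/I)
(A(4²) + D)² = ((-32/5 + 4/(4²)) - 56/5)² = ((-32/5 + 4/16) - 56/5)² = ((-32/5 + 4*(1/16)) - 56/5)² = ((-32/5 + ¼) - 56/5)² = (-123/20 - 56/5)² = (-347/20)² = 120409/400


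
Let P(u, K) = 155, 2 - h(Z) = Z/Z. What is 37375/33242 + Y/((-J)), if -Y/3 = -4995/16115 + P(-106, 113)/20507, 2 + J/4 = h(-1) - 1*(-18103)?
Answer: 677518913904573/602604273315814 ≈ 1.1243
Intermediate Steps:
h(Z) = 1 (h(Z) = 2 - Z/Z = 2 - 1*1 = 2 - 1 = 1)
J = 72408 (J = -8 + 4*(1 - 1*(-18103)) = -8 + 4*(1 + 18103) = -8 + 4*18104 = -8 + 72416 = 72408)
Y = 59960784/66094061 (Y = -3*(-4995/16115 + 155/20507) = -3*(-4995*1/16115 + 155*(1/20507)) = -3*(-999/3223 + 155/20507) = -3*(-19986928/66094061) = 59960784/66094061 ≈ 0.90720)
37375/33242 + Y/((-J)) = 37375/33242 + 59960784/(66094061*((-1*72408))) = 37375*(1/33242) + (59960784/66094061)/(-72408) = 37375/33242 + (59960784/66094061)*(-1/72408) = 37375/33242 - 2498366/199405782037 = 677518913904573/602604273315814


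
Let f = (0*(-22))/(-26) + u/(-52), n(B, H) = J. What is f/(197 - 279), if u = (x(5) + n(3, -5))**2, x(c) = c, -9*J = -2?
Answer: 2209/345384 ≈ 0.0063958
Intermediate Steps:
J = 2/9 (J = -1/9*(-2) = 2/9 ≈ 0.22222)
n(B, H) = 2/9
u = 2209/81 (u = (5 + 2/9)**2 = (47/9)**2 = 2209/81 ≈ 27.272)
f = -2209/4212 (f = (0*(-22))/(-26) + (2209/81)/(-52) = 0*(-1/26) + (2209/81)*(-1/52) = 0 - 2209/4212 = -2209/4212 ≈ -0.52445)
f/(197 - 279) = -2209/(4212*(197 - 279)) = -2209/4212/(-82) = -2209/4212*(-1/82) = 2209/345384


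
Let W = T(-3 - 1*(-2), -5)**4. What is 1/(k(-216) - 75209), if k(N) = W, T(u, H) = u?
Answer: -1/75208 ≈ -1.3296e-5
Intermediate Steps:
W = 1 (W = (-3 - 1*(-2))**4 = (-3 + 2)**4 = (-1)**4 = 1)
k(N) = 1
1/(k(-216) - 75209) = 1/(1 - 75209) = 1/(-75208) = -1/75208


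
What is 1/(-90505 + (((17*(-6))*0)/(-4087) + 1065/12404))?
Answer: -12404/1122622955 ≈ -1.1049e-5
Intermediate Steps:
1/(-90505 + (((17*(-6))*0)/(-4087) + 1065/12404)) = 1/(-90505 + (-102*0*(-1/4087) + 1065*(1/12404))) = 1/(-90505 + (0*(-1/4087) + 1065/12404)) = 1/(-90505 + (0 + 1065/12404)) = 1/(-90505 + 1065/12404) = 1/(-1122622955/12404) = -12404/1122622955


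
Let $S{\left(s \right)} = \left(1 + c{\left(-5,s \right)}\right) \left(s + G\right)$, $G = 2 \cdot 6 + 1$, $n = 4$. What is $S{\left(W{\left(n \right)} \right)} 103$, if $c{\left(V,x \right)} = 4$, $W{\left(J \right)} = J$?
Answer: $8755$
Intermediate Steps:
$G = 13$ ($G = 12 + 1 = 13$)
$S{\left(s \right)} = 65 + 5 s$ ($S{\left(s \right)} = \left(1 + 4\right) \left(s + 13\right) = 5 \left(13 + s\right) = 65 + 5 s$)
$S{\left(W{\left(n \right)} \right)} 103 = \left(65 + 5 \cdot 4\right) 103 = \left(65 + 20\right) 103 = 85 \cdot 103 = 8755$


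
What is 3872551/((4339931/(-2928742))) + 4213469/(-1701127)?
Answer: -19293695078607599573/7382773802237 ≈ -2.6133e+6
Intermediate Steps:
3872551/((4339931/(-2928742))) + 4213469/(-1701127) = 3872551/((4339931*(-1/2928742))) + 4213469*(-1/1701127) = 3872551/(-4339931/2928742) - 4213469/1701127 = 3872551*(-2928742/4339931) - 4213469/1701127 = -11341702760842/4339931 - 4213469/1701127 = -19293695078607599573/7382773802237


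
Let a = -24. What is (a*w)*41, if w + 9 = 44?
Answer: -34440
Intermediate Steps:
w = 35 (w = -9 + 44 = 35)
(a*w)*41 = -24*35*41 = -840*41 = -34440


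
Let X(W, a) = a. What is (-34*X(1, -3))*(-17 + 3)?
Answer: -1428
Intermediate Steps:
(-34*X(1, -3))*(-17 + 3) = (-34*(-3))*(-17 + 3) = 102*(-14) = -1428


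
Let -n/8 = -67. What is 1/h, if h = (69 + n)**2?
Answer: 1/366025 ≈ 2.7321e-6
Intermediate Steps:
n = 536 (n = -8*(-67) = 536)
h = 366025 (h = (69 + 536)**2 = 605**2 = 366025)
1/h = 1/366025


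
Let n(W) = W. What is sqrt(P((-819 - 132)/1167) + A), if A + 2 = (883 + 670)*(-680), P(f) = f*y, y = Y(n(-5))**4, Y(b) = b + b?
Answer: I*sqrt(161034461482)/389 ≈ 1031.6*I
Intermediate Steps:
Y(b) = 2*b
y = 10000 (y = (2*(-5))**4 = (-10)**4 = 10000)
P(f) = 10000*f (P(f) = f*10000 = 10000*f)
A = -1056042 (A = -2 + (883 + 670)*(-680) = -2 + 1553*(-680) = -2 - 1056040 = -1056042)
sqrt(P((-819 - 132)/1167) + A) = sqrt(10000*((-819 - 132)/1167) - 1056042) = sqrt(10000*(-951*1/1167) - 1056042) = sqrt(10000*(-317/389) - 1056042) = sqrt(-3170000/389 - 1056042) = sqrt(-413970338/389) = I*sqrt(161034461482)/389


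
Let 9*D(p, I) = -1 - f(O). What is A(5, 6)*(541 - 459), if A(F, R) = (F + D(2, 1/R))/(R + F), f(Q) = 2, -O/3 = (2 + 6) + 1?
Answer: 1148/33 ≈ 34.788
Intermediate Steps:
O = -27 (O = -3*((2 + 6) + 1) = -3*(8 + 1) = -3*9 = -27)
D(p, I) = -⅓ (D(p, I) = (-1 - 1*2)/9 = (-1 - 2)/9 = (⅑)*(-3) = -⅓)
A(F, R) = (-⅓ + F)/(F + R) (A(F, R) = (F - ⅓)/(R + F) = (-⅓ + F)/(F + R))
A(5, 6)*(541 - 459) = ((-⅓ + 5)/(5 + 6))*(541 - 459) = ((14/3)/11)*82 = ((1/11)*(14/3))*82 = (14/33)*82 = 1148/33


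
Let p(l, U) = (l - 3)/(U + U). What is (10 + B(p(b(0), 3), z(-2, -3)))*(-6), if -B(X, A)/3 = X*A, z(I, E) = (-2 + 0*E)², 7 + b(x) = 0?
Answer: -180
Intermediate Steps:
b(x) = -7 (b(x) = -7 + 0 = -7)
p(l, U) = (-3 + l)/(2*U) (p(l, U) = (-3 + l)/((2*U)) = (-3 + l)*(1/(2*U)) = (-3 + l)/(2*U))
z(I, E) = 4 (z(I, E) = (-2 + 0)² = (-2)² = 4)
B(X, A) = -3*A*X (B(X, A) = -3*X*A = -3*A*X)
(10 + B(p(b(0), 3), z(-2, -3)))*(-6) = (10 - 3*4*(½)*(-3 - 7)/3)*(-6) = (10 - 3*4*(½)*(⅓)*(-10))*(-6) = (10 - 3*4*(-5/3))*(-6) = (10 + 20)*(-6) = 30*(-6) = -180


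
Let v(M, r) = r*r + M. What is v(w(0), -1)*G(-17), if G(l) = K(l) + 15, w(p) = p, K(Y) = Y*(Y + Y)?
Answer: 593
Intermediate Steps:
K(Y) = 2*Y² (K(Y) = Y*(2*Y) = 2*Y²)
G(l) = 15 + 2*l² (G(l) = 2*l² + 15 = 15 + 2*l²)
v(M, r) = M + r² (v(M, r) = r² + M = M + r²)
v(w(0), -1)*G(-17) = (0 + (-1)²)*(15 + 2*(-17)²) = (0 + 1)*(15 + 2*289) = 1*(15 + 578) = 1*593 = 593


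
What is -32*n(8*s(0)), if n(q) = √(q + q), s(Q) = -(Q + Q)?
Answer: 0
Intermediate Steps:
s(Q) = -2*Q
n(q) = √2*√q (n(q) = √(2*q) = √2*√q)
-32*n(8*s(0)) = -32*√2*√(8*(-2*0)) = -32*√2*√(8*0) = -32*√2*√0 = -32*√2*0 = -32*0 = 0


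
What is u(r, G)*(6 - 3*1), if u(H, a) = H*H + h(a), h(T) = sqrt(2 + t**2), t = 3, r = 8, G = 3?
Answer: 192 + 3*sqrt(11) ≈ 201.95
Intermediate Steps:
h(T) = sqrt(11) (h(T) = sqrt(2 + 3**2) = sqrt(2 + 9) = sqrt(11))
u(H, a) = sqrt(11) + H**2 (u(H, a) = H*H + sqrt(11) = H**2 + sqrt(11) = sqrt(11) + H**2)
u(r, G)*(6 - 3*1) = (sqrt(11) + 8**2)*(6 - 3*1) = (sqrt(11) + 64)*(6 - 3) = (64 + sqrt(11))*3 = 192 + 3*sqrt(11)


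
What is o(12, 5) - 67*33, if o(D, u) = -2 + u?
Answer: -2208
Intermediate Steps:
o(12, 5) - 67*33 = (-2 + 5) - 67*33 = 3 - 2211 = -2208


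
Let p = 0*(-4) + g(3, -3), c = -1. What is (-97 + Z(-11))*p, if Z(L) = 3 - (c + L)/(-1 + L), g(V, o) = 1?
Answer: -95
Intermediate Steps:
Z(L) = 2 (Z(L) = 3 - (-1 + L)/(-1 + L) = 3 - 1*1 = 3 - 1 = 2)
p = 1 (p = 0*(-4) + 1 = 0 + 1 = 1)
(-97 + Z(-11))*p = (-97 + 2)*1 = -95*1 = -95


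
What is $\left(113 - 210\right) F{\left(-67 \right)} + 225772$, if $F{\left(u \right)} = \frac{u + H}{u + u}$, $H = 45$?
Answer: $\frac{15125657}{67} \approx 2.2576 \cdot 10^{5}$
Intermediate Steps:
$F{\left(u \right)} = \frac{45 + u}{2 u}$ ($F{\left(u \right)} = \frac{u + 45}{u + u} = \frac{45 + u}{2 u}$)
$\left(113 - 210\right) F{\left(-67 \right)} + 225772 = \left(113 - 210\right) \frac{45 - 67}{2 \left(-67\right)} + 225772 = \left(113 - 210\right) \frac{1}{2} \left(- \frac{1}{67}\right) \left(-22\right) + 225772 = \left(-97\right) \frac{11}{67} + 225772 = - \frac{1067}{67} + 225772 = \frac{15125657}{67}$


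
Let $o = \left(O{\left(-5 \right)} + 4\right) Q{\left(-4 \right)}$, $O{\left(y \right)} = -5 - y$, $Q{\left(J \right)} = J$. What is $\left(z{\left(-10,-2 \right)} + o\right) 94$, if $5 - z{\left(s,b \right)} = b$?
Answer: $-846$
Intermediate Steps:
$z{\left(s,b \right)} = 5 - b$
$o = -16$ ($o = \left(\left(-5 - -5\right) + 4\right) \left(-4\right) = \left(\left(-5 + 5\right) + 4\right) \left(-4\right) = \left(0 + 4\right) \left(-4\right) = 4 \left(-4\right) = -16$)
$\left(z{\left(-10,-2 \right)} + o\right) 94 = \left(\left(5 - -2\right) - 16\right) 94 = \left(\left(5 + 2\right) - 16\right) 94 = \left(7 - 16\right) 94 = \left(-9\right) 94 = -846$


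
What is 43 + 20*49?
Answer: 1023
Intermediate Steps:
43 + 20*49 = 43 + 980 = 1023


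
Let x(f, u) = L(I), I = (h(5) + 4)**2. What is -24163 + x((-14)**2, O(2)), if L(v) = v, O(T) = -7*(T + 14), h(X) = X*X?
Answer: -23322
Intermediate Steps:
h(X) = X**2
O(T) = -98 - 7*T (O(T) = -7*(14 + T) = -98 - 7*T)
I = 841 (I = (5**2 + 4)**2 = (25 + 4)**2 = 29**2 = 841)
x(f, u) = 841
-24163 + x((-14)**2, O(2)) = -24163 + 841 = -23322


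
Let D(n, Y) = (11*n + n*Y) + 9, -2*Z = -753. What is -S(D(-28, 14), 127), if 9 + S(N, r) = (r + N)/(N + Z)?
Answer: 4533/629 ≈ 7.2067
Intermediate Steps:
Z = 753/2 (Z = -½*(-753) = 753/2 ≈ 376.50)
D(n, Y) = 9 + 11*n + Y*n (D(n, Y) = (11*n + Y*n) + 9 = 9 + 11*n + Y*n)
S(N, r) = -9 + (N + r)/(753/2 + N) (S(N, r) = -9 + (r + N)/(N + 753/2) = -9 + (N + r)/(753/2 + N))
-S(D(-28, 14), 127) = -(-6777 - 16*(9 + 11*(-28) + 14*(-28)) + 2*127)/(753 + 2*(9 + 11*(-28) + 14*(-28))) = -(-6777 - 16*(9 - 308 - 392) + 254)/(753 + 2*(9 - 308 - 392)) = -(-6777 - 16*(-691) + 254)/(753 + 2*(-691)) = -(-6777 + 11056 + 254)/(753 - 1382) = -4533/(-629) = -(-1)*4533/629 = -1*(-4533/629) = 4533/629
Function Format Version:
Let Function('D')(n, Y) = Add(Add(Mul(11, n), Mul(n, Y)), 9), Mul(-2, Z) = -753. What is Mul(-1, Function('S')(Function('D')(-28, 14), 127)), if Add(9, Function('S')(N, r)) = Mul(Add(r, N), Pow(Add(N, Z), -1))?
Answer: Rational(4533, 629) ≈ 7.2067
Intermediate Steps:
Z = Rational(753, 2) (Z = Mul(Rational(-1, 2), -753) = Rational(753, 2) ≈ 376.50)
Function('D')(n, Y) = Add(9, Mul(11, n), Mul(Y, n)) (Function('D')(n, Y) = Add(Add(Mul(11, n), Mul(Y, n)), 9) = Add(9, Mul(11, n), Mul(Y, n)))
Function('S')(N, r) = Add(-9, Mul(Pow(Add(Rational(753, 2), N), -1), Add(N, r))) (Function('S')(N, r) = Add(-9, Mul(Add(r, N), Pow(Add(N, Rational(753, 2)), -1))) = Add(-9, Mul(Add(N, r), Pow(Add(Rational(753, 2), N), -1))) = Add(-9, Mul(Pow(Add(Rational(753, 2), N), -1), Add(N, r))))
Mul(-1, Function('S')(Function('D')(-28, 14), 127)) = Mul(-1, Mul(Pow(Add(753, Mul(2, Add(9, Mul(11, -28), Mul(14, -28)))), -1), Add(-6777, Mul(-16, Add(9, Mul(11, -28), Mul(14, -28))), Mul(2, 127)))) = Mul(-1, Mul(Pow(Add(753, Mul(2, Add(9, -308, -392))), -1), Add(-6777, Mul(-16, Add(9, -308, -392)), 254))) = Mul(-1, Mul(Pow(Add(753, Mul(2, -691)), -1), Add(-6777, Mul(-16, -691), 254))) = Mul(-1, Mul(Pow(Add(753, -1382), -1), Add(-6777, 11056, 254))) = Mul(-1, Mul(Pow(-629, -1), 4533)) = Mul(-1, Mul(Rational(-1, 629), 4533)) = Mul(-1, Rational(-4533, 629)) = Rational(4533, 629)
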